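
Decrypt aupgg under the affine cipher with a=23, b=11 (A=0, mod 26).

The inverse of 23 mod 26 is 17, since 23·17=391≡1. Apply D(y)=17·(y−11) mod 26:
a(0): 17·(0−11)=-187≡21 → v
u(20): 17·(20−11)=153≡23 → x
p(15): 17·(15−11)=68≡16 → q
g(6): 17·(6−11)=-85≡19 → t
g(6): 17·(6−11)=-85≡19 → t

vxqtt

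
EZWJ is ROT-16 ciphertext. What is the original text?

OJGT

E(4): 4−16=-12≡14 → O
Z(25): 25−16=9 → J
W(22): 22−16=6 → G
J(9): 9−16=-7≡19 → T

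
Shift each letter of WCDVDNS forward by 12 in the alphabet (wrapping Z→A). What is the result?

IOPHPZE

W(22): 22+12=34≡8 → I
C(2): 2+12=14 → O
D(3): 3+12=15 → P
V(21): 21+12=33≡7 → H
D(3): 3+12=15 → P
N(13): 13+12=25 → Z
S(18): 18+12=30≡4 → E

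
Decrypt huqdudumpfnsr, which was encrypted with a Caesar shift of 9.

h(7): 7−9=-2≡24 → y
u(20): 20−9=11 → l
q(16): 16−9=7 → h
d(3): 3−9=-6≡20 → u
u(20): 20−9=11 → l
d(3): 3−9=-6≡20 → u
u(20): 20−9=11 → l
m(12): 12−9=3 → d
p(15): 15−9=6 → g
f(5): 5−9=-4≡22 → w
n(13): 13−9=4 → e
s(18): 18−9=9 → j
r(17): 17−9=8 → i

ylhululdgweji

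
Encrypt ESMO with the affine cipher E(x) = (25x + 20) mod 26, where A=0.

QCIG

E(4): 25·4+20=120≡16 → Q
S(18): 25·18+20=470≡2 → C
M(12): 25·12+20=320≡8 → I
O(14): 25·14+20=370≡6 → G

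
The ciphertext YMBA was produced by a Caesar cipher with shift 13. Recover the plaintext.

LZON

Y(24): 24−13=11 → L
M(12): 12−13=-1≡25 → Z
B(1): 1−13=-12≡14 → O
A(0): 0−13=-13≡13 → N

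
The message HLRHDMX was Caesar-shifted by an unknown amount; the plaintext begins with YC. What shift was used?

From the crib: H(7)−Y(24)=-17≡9, so the shift is 9.

9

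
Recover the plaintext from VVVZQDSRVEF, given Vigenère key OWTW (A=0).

Repeat the key across the ciphertext: OWTWOWTWOWT
V(21)−O(14): 7 → H
V(21)−W(22): -1≡25 → Z
V(21)−T(19): 2 → C
Z(25)−W(22): 3 → D
Q(16)−O(14): 2 → C
D(3)−W(22): -19≡7 → H
S(18)−T(19): -1≡25 → Z
R(17)−W(22): -5≡21 → V
V(21)−O(14): 7 → H
E(4)−W(22): -18≡8 → I
F(5)−T(19): -14≡12 → M

HZCDCHZVHIM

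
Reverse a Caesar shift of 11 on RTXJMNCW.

GIMYBCRL

R(17): 17−11=6 → G
T(19): 19−11=8 → I
X(23): 23−11=12 → M
J(9): 9−11=-2≡24 → Y
M(12): 12−11=1 → B
N(13): 13−11=2 → C
C(2): 2−11=-9≡17 → R
W(22): 22−11=11 → L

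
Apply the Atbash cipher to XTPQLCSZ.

X(23) → C(2)
T(19) → G(6)
P(15) → K(10)
Q(16) → J(9)
L(11) → O(14)
C(2) → X(23)
S(18) → H(7)
Z(25) → A(0)

CGKJOXHA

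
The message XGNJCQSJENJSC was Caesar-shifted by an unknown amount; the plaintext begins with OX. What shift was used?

9

From the crib: X(23)−O(14)=9, so the shift is 9.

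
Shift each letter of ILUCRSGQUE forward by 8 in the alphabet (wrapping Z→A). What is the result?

I(8): 8+8=16 → Q
L(11): 11+8=19 → T
U(20): 20+8=28≡2 → C
C(2): 2+8=10 → K
R(17): 17+8=25 → Z
S(18): 18+8=26≡0 → A
G(6): 6+8=14 → O
Q(16): 16+8=24 → Y
U(20): 20+8=28≡2 → C
E(4): 4+8=12 → M

QTCKZAOYCM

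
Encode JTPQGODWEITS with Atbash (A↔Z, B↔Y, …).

J(9) → Q(16)
T(19) → G(6)
P(15) → K(10)
Q(16) → J(9)
G(6) → T(19)
O(14) → L(11)
D(3) → W(22)
W(22) → D(3)
E(4) → V(21)
I(8) → R(17)
T(19) → G(6)
S(18) → H(7)

QGKJTLWDVRGH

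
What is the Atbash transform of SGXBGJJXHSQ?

S(18) → H(7)
G(6) → T(19)
X(23) → C(2)
B(1) → Y(24)
G(6) → T(19)
J(9) → Q(16)
J(9) → Q(16)
X(23) → C(2)
H(7) → S(18)
S(18) → H(7)
Q(16) → J(9)

HTCYTQQCSHJ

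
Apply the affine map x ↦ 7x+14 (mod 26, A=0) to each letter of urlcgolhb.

u(20): 7·20+14=154≡24 → y
r(17): 7·17+14=133≡3 → d
l(11): 7·11+14=91≡13 → n
c(2): 7·2+14=28≡2 → c
g(6): 7·6+14=56≡4 → e
o(14): 7·14+14=112≡8 → i
l(11): 7·11+14=91≡13 → n
h(7): 7·7+14=63≡11 → l
b(1): 7·1+14=21 → v

ydnceinlv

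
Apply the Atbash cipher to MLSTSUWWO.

NOHGHFDDL

M(12) → N(13)
L(11) → O(14)
S(18) → H(7)
T(19) → G(6)
S(18) → H(7)
U(20) → F(5)
W(22) → D(3)
W(22) → D(3)
O(14) → L(11)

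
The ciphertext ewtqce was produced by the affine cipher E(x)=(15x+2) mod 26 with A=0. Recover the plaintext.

The inverse of 15 mod 26 is 7, since 15·7=105≡1. Apply D(y)=7·(y−2) mod 26:
e(4): 7·(4−2)=14 → o
w(22): 7·(22−2)=140≡10 → k
t(19): 7·(19−2)=119≡15 → p
q(16): 7·(16−2)=98≡20 → u
c(2): 7·(2−2)=0 → a
e(4): 7·(4−2)=14 → o

okpuao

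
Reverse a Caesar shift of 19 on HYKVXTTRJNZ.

OFRCEAAYQUG

H(7): 7−19=-12≡14 → O
Y(24): 24−19=5 → F
K(10): 10−19=-9≡17 → R
V(21): 21−19=2 → C
X(23): 23−19=4 → E
T(19): 19−19=0 → A
T(19): 19−19=0 → A
R(17): 17−19=-2≡24 → Y
J(9): 9−19=-10≡16 → Q
N(13): 13−19=-6≡20 → U
Z(25): 25−19=6 → G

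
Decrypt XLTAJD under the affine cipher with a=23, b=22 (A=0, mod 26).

RVBQNP

The inverse of 23 mod 26 is 17, since 23·17=391≡1. Apply D(y)=17·(y−22) mod 26:
X(23): 17·(23−22)=17 → R
L(11): 17·(11−22)=-187≡21 → V
T(19): 17·(19−22)=-51≡1 → B
A(0): 17·(0−22)=-374≡16 → Q
J(9): 17·(9−22)=-221≡13 → N
D(3): 17·(3−22)=-323≡15 → P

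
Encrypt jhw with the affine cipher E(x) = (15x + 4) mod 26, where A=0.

jfw

j(9): 15·9+4=139≡9 → j
h(7): 15·7+4=109≡5 → f
w(22): 15·22+4=334≡22 → w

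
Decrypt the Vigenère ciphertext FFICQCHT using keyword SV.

NKQHYHPY

Repeat the key across the ciphertext: SVSVSVSV
F(5)−S(18): -13≡13 → N
F(5)−V(21): -16≡10 → K
I(8)−S(18): -10≡16 → Q
C(2)−V(21): -19≡7 → H
Q(16)−S(18): -2≡24 → Y
C(2)−V(21): -19≡7 → H
H(7)−S(18): -11≡15 → P
T(19)−V(21): -2≡24 → Y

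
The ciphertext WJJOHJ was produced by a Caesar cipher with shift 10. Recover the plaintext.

W(22): 22−10=12 → M
J(9): 9−10=-1≡25 → Z
J(9): 9−10=-1≡25 → Z
O(14): 14−10=4 → E
H(7): 7−10=-3≡23 → X
J(9): 9−10=-1≡25 → Z

MZZEXZ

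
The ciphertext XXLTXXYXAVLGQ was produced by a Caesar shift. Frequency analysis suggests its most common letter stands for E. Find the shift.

19

The most frequent ciphertext letter is X (appears 5 times).
X is position 23; E is position 4.
Shift = 19.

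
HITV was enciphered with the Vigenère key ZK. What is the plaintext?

IYUL

Repeat the key across the ciphertext: ZKZK
H(7)−Z(25): -18≡8 → I
I(8)−K(10): -2≡24 → Y
T(19)−Z(25): -6≡20 → U
V(21)−K(10): 11 → L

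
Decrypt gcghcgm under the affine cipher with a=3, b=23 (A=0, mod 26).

The inverse of 3 mod 26 is 9, since 3·9=27≡1. Apply D(y)=9·(y−23) mod 26:
g(6): 9·(6−23)=-153≡3 → d
c(2): 9·(2−23)=-189≡19 → t
g(6): 9·(6−23)=-153≡3 → d
h(7): 9·(7−23)=-144≡12 → m
c(2): 9·(2−23)=-189≡19 → t
g(6): 9·(6−23)=-153≡3 → d
m(12): 9·(12−23)=-99≡5 → f

dtdmtdf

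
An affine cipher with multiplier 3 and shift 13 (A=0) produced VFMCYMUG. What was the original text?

The inverse of 3 mod 26 is 9, since 3·9=27≡1. Apply D(y)=9·(y−13) mod 26:
V(21): 9·(21−13)=72≡20 → U
F(5): 9·(5−13)=-72≡6 → G
M(12): 9·(12−13)=-9≡17 → R
C(2): 9·(2−13)=-99≡5 → F
Y(24): 9·(24−13)=99≡21 → V
M(12): 9·(12−13)=-9≡17 → R
U(20): 9·(20−13)=63≡11 → L
G(6): 9·(6−13)=-63≡15 → P

UGRFVRLP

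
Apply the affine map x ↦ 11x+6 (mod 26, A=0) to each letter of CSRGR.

C(2): 11·2+6=28≡2 → C
S(18): 11·18+6=204≡22 → W
R(17): 11·17+6=193≡11 → L
G(6): 11·6+6=72≡20 → U
R(17): 11·17+6=193≡11 → L

CWLUL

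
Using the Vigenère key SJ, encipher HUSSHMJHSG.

Repeat the key across the message: SJSJSJSJSJ
H(7)+S(18): 25 → Z
U(20)+J(9): 29≡3 → D
S(18)+S(18): 36≡10 → K
S(18)+J(9): 27≡1 → B
H(7)+S(18): 25 → Z
M(12)+J(9): 21 → V
J(9)+S(18): 27≡1 → B
H(7)+J(9): 16 → Q
S(18)+S(18): 36≡10 → K
G(6)+J(9): 15 → P

ZDKBZVBQKP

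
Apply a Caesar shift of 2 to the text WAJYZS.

W(22): 22+2=24 → Y
A(0): 0+2=2 → C
J(9): 9+2=11 → L
Y(24): 24+2=26≡0 → A
Z(25): 25+2=27≡1 → B
S(18): 18+2=20 → U

YCLABU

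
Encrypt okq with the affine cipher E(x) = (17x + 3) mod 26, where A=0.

hrp

o(14): 17·14+3=241≡7 → h
k(10): 17·10+3=173≡17 → r
q(16): 17·16+3=275≡15 → p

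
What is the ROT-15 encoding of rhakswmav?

gwpzhlbpk

r(17): 17+15=32≡6 → g
h(7): 7+15=22 → w
a(0): 0+15=15 → p
k(10): 10+15=25 → z
s(18): 18+15=33≡7 → h
w(22): 22+15=37≡11 → l
m(12): 12+15=27≡1 → b
a(0): 0+15=15 → p
v(21): 21+15=36≡10 → k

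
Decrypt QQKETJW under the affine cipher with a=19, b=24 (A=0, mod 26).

QQCOXRE

The inverse of 19 mod 26 is 11, since 19·11=209≡1. Apply D(y)=11·(y−24) mod 26:
Q(16): 11·(16−24)=-88≡16 → Q
Q(16): 11·(16−24)=-88≡16 → Q
K(10): 11·(10−24)=-154≡2 → C
E(4): 11·(4−24)=-220≡14 → O
T(19): 11·(19−24)=-55≡23 → X
J(9): 11·(9−24)=-165≡17 → R
W(22): 11·(22−24)=-22≡4 → E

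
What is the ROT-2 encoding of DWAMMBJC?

D(3): 3+2=5 → F
W(22): 22+2=24 → Y
A(0): 0+2=2 → C
M(12): 12+2=14 → O
M(12): 12+2=14 → O
B(1): 1+2=3 → D
J(9): 9+2=11 → L
C(2): 2+2=4 → E

FYCOODLE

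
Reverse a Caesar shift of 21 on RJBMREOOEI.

WOGRWJTTJN

R(17): 17−21=-4≡22 → W
J(9): 9−21=-12≡14 → O
B(1): 1−21=-20≡6 → G
M(12): 12−21=-9≡17 → R
R(17): 17−21=-4≡22 → W
E(4): 4−21=-17≡9 → J
O(14): 14−21=-7≡19 → T
O(14): 14−21=-7≡19 → T
E(4): 4−21=-17≡9 → J
I(8): 8−21=-13≡13 → N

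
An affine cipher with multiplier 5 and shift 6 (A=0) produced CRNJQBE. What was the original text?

The inverse of 5 mod 26 is 21, since 5·21=105≡1. Apply D(y)=21·(y−6) mod 26:
C(2): 21·(2−6)=-84≡20 → U
R(17): 21·(17−6)=231≡23 → X
N(13): 21·(13−6)=147≡17 → R
J(9): 21·(9−6)=63≡11 → L
Q(16): 21·(16−6)=210≡2 → C
B(1): 21·(1−6)=-105≡25 → Z
E(4): 21·(4−6)=-42≡10 → K

UXRLCZK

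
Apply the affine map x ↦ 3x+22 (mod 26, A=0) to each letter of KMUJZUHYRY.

K(10): 3·10+22=52≡0 → A
M(12): 3·12+22=58≡6 → G
U(20): 3·20+22=82≡4 → E
J(9): 3·9+22=49≡23 → X
Z(25): 3·25+22=97≡19 → T
U(20): 3·20+22=82≡4 → E
H(7): 3·7+22=43≡17 → R
Y(24): 3·24+22=94≡16 → Q
R(17): 3·17+22=73≡21 → V
Y(24): 3·24+22=94≡16 → Q

AGEXTERQVQ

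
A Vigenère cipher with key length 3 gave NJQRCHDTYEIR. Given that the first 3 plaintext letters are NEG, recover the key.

Subtract each crib letter from the matching ciphertext letter (mod 26):
N(13)−N(13)=0 → A
J(9)−E(4)=5 → F
Q(16)−G(6)=10 → K

AFK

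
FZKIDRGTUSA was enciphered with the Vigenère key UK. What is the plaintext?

Repeat the key across the ciphertext: UKUKUKUKUKU
F(5)−U(20): -15≡11 → L
Z(25)−K(10): 15 → P
K(10)−U(20): -10≡16 → Q
I(8)−K(10): -2≡24 → Y
D(3)−U(20): -17≡9 → J
R(17)−K(10): 7 → H
G(6)−U(20): -14≡12 → M
T(19)−K(10): 9 → J
U(20)−U(20): 0 → A
S(18)−K(10): 8 → I
A(0)−U(20): -20≡6 → G

LPQYJHMJAIG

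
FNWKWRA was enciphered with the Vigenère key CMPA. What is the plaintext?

Repeat the key across the ciphertext: CMPACMP
F(5)−C(2): 3 → D
N(13)−M(12): 1 → B
W(22)−P(15): 7 → H
K(10)−A(0): 10 → K
W(22)−C(2): 20 → U
R(17)−M(12): 5 → F
A(0)−P(15): -15≡11 → L

DBHKUFL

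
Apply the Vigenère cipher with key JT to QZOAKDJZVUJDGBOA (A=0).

ZSXTTWSSENSWPUXT

Repeat the key across the message: JTJTJTJTJTJTJTJT
Q(16)+J(9): 25 → Z
Z(25)+T(19): 44≡18 → S
O(14)+J(9): 23 → X
A(0)+T(19): 19 → T
K(10)+J(9): 19 → T
D(3)+T(19): 22 → W
J(9)+J(9): 18 → S
Z(25)+T(19): 44≡18 → S
V(21)+J(9): 30≡4 → E
U(20)+T(19): 39≡13 → N
J(9)+J(9): 18 → S
D(3)+T(19): 22 → W
G(6)+J(9): 15 → P
B(1)+T(19): 20 → U
O(14)+J(9): 23 → X
A(0)+T(19): 19 → T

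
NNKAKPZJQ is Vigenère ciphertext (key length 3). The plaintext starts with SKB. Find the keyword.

VDJ

Subtract each crib letter from the matching ciphertext letter (mod 26):
N(13)−S(18)=-5≡21 → V
N(13)−K(10)=3 → D
K(10)−B(1)=9 → J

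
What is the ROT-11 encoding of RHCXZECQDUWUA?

R(17): 17+11=28≡2 → C
H(7): 7+11=18 → S
C(2): 2+11=13 → N
X(23): 23+11=34≡8 → I
Z(25): 25+11=36≡10 → K
E(4): 4+11=15 → P
C(2): 2+11=13 → N
Q(16): 16+11=27≡1 → B
D(3): 3+11=14 → O
U(20): 20+11=31≡5 → F
W(22): 22+11=33≡7 → H
U(20): 20+11=31≡5 → F
A(0): 0+11=11 → L

CSNIKPNBOFHFL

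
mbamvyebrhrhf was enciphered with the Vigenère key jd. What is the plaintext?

Repeat the key across the ciphertext: jdjdjdjdjdjdj
m(12)−j(9): 3 → d
b(1)−d(3): -2≡24 → y
a(0)−j(9): -9≡17 → r
m(12)−d(3): 9 → j
v(21)−j(9): 12 → m
y(24)−d(3): 21 → v
e(4)−j(9): -5≡21 → v
b(1)−d(3): -2≡24 → y
r(17)−j(9): 8 → i
h(7)−d(3): 4 → e
r(17)−j(9): 8 → i
h(7)−d(3): 4 → e
f(5)−j(9): -4≡22 → w

dyrjmvvyieiew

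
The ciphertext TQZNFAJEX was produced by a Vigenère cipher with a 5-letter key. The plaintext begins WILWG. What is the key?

XIORZ

Subtract each crib letter from the matching ciphertext letter (mod 26):
T(19)−W(22)=-3≡23 → X
Q(16)−I(8)=8 → I
Z(25)−L(11)=14 → O
N(13)−W(22)=-9≡17 → R
F(5)−G(6)=-1≡25 → Z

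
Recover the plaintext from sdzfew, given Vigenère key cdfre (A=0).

Repeat the key across the ciphertext: cdfrec
s(18)−c(2): 16 → q
d(3)−d(3): 0 → a
z(25)−f(5): 20 → u
f(5)−r(17): -12≡14 → o
e(4)−e(4): 0 → a
w(22)−c(2): 20 → u

qauoau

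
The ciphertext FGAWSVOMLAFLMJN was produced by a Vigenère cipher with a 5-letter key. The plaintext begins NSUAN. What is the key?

Subtract each crib letter from the matching ciphertext letter (mod 26):
F(5)−N(13)=-8≡18 → S
G(6)−S(18)=-12≡14 → O
A(0)−U(20)=-20≡6 → G
W(22)−A(0)=22 → W
S(18)−N(13)=5 → F

SOGWF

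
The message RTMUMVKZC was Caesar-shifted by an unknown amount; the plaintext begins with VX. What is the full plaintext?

From the crib: R(17)−V(21)=-4≡22, so the shift is 22.
Subtract 22 from each ciphertext letter:
R(17): 17−22=-5≡21 → V
T(19): 19−22=-3≡23 → X
M(12): 12−22=-10≡16 → Q
U(20): 20−22=-2≡24 → Y
M(12): 12−22=-10≡16 → Q
V(21): 21−22=-1≡25 → Z
K(10): 10−22=-12≡14 → O
Z(25): 25−22=3 → D
C(2): 2−22=-20≡6 → G

VXQYQZODG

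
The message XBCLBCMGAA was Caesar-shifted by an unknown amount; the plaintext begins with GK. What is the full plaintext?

From the crib: X(23)−G(6)=17, so the shift is 17.
Subtract 17 from each ciphertext letter:
X(23): 23−17=6 → G
B(1): 1−17=-16≡10 → K
C(2): 2−17=-15≡11 → L
L(11): 11−17=-6≡20 → U
B(1): 1−17=-16≡10 → K
C(2): 2−17=-15≡11 → L
M(12): 12−17=-5≡21 → V
G(6): 6−17=-11≡15 → P
A(0): 0−17=-17≡9 → J
A(0): 0−17=-17≡9 → J

GKLUKLVPJJ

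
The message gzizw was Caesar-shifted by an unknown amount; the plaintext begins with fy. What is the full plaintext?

From the crib: g(6)−f(5)=1, so the shift is 1.
Subtract 1 from each ciphertext letter:
g(6): 6−1=5 → f
z(25): 25−1=24 → y
i(8): 8−1=7 → h
z(25): 25−1=24 → y
w(22): 22−1=21 → v

fyhyv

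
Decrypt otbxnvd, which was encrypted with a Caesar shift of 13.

o(14): 14−13=1 → b
t(19): 19−13=6 → g
b(1): 1−13=-12≡14 → o
x(23): 23−13=10 → k
n(13): 13−13=0 → a
v(21): 21−13=8 → i
d(3): 3−13=-10≡16 → q

bgokaiq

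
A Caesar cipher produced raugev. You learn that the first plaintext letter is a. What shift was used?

From the crib: r(17)−a(0)=17, so the shift is 17.

17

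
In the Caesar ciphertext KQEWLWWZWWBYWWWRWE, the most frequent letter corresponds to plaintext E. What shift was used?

The most frequent ciphertext letter is W (appears 9 times).
W is position 22; E is position 4.
Shift = 18.

18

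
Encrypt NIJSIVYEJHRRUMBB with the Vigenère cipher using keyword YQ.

LYHIGLWUHXPHSCZR

Repeat the key across the message: YQYQYQYQYQYQYQYQ
N(13)+Y(24): 37≡11 → L
I(8)+Q(16): 24 → Y
J(9)+Y(24): 33≡7 → H
S(18)+Q(16): 34≡8 → I
I(8)+Y(24): 32≡6 → G
V(21)+Q(16): 37≡11 → L
Y(24)+Y(24): 48≡22 → W
E(4)+Q(16): 20 → U
J(9)+Y(24): 33≡7 → H
H(7)+Q(16): 23 → X
R(17)+Y(24): 41≡15 → P
R(17)+Q(16): 33≡7 → H
U(20)+Y(24): 44≡18 → S
M(12)+Q(16): 28≡2 → C
B(1)+Y(24): 25 → Z
B(1)+Q(16): 17 → R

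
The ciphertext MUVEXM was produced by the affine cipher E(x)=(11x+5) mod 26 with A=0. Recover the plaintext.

DZSHED

The inverse of 11 mod 26 is 19, since 11·19=209≡1. Apply D(y)=19·(y−5) mod 26:
M(12): 19·(12−5)=133≡3 → D
U(20): 19·(20−5)=285≡25 → Z
V(21): 19·(21−5)=304≡18 → S
E(4): 19·(4−5)=-19≡7 → H
X(23): 19·(23−5)=342≡4 → E
M(12): 19·(12−5)=133≡3 → D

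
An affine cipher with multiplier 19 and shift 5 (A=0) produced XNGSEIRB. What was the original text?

QKLNPHCI

The inverse of 19 mod 26 is 11, since 19·11=209≡1. Apply D(y)=11·(y−5) mod 26:
X(23): 11·(23−5)=198≡16 → Q
N(13): 11·(13−5)=88≡10 → K
G(6): 11·(6−5)=11 → L
S(18): 11·(18−5)=143≡13 → N
E(4): 11·(4−5)=-11≡15 → P
I(8): 11·(8−5)=33≡7 → H
R(17): 11·(17−5)=132≡2 → C
B(1): 11·(1−5)=-44≡8 → I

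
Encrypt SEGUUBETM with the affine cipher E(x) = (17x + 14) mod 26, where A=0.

S(18): 17·18+14=320≡8 → I
E(4): 17·4+14=82≡4 → E
G(6): 17·6+14=116≡12 → M
U(20): 17·20+14=354≡16 → Q
U(20): 17·20+14=354≡16 → Q
B(1): 17·1+14=31≡5 → F
E(4): 17·4+14=82≡4 → E
T(19): 17·19+14=337≡25 → Z
M(12): 17·12+14=218≡10 → K

IEMQQFEZK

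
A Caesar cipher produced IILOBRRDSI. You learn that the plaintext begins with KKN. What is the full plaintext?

KKNQDTTFUK

From the crib: I(8)−K(10)=-2≡24, so the shift is 24.
Subtract 24 from each ciphertext letter:
I(8): 8−24=-16≡10 → K
I(8): 8−24=-16≡10 → K
L(11): 11−24=-13≡13 → N
O(14): 14−24=-10≡16 → Q
B(1): 1−24=-23≡3 → D
R(17): 17−24=-7≡19 → T
R(17): 17−24=-7≡19 → T
D(3): 3−24=-21≡5 → F
S(18): 18−24=-6≡20 → U
I(8): 8−24=-16≡10 → K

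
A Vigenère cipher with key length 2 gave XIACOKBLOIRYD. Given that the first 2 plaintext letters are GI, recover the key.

Subtract each crib letter from the matching ciphertext letter (mod 26):
X(23)−G(6)=17 → R
I(8)−I(8)=0 → A

RA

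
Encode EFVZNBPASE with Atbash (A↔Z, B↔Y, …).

VUEAMYKZHV

E(4) → V(21)
F(5) → U(20)
V(21) → E(4)
Z(25) → A(0)
N(13) → M(12)
B(1) → Y(24)
P(15) → K(10)
A(0) → Z(25)
S(18) → H(7)
E(4) → V(21)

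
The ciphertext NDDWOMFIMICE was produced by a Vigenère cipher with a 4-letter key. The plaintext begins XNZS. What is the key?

Subtract each crib letter from the matching ciphertext letter (mod 26):
N(13)−X(23)=-10≡16 → Q
D(3)−N(13)=-10≡16 → Q
D(3)−Z(25)=-22≡4 → E
W(22)−S(18)=4 → E

QQEE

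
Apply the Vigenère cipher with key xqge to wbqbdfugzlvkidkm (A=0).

trwfavakwbboftqq

Repeat the key across the message: xqgexqgexqgexqge
w(22)+x(23): 45≡19 → t
b(1)+q(16): 17 → r
q(16)+g(6): 22 → w
b(1)+e(4): 5 → f
d(3)+x(23): 26≡0 → a
f(5)+q(16): 21 → v
u(20)+g(6): 26≡0 → a
g(6)+e(4): 10 → k
z(25)+x(23): 48≡22 → w
l(11)+q(16): 27≡1 → b
v(21)+g(6): 27≡1 → b
k(10)+e(4): 14 → o
i(8)+x(23): 31≡5 → f
d(3)+q(16): 19 → t
k(10)+g(6): 16 → q
m(12)+e(4): 16 → q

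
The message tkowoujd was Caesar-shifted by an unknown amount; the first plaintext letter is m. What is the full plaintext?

mdhphncw

From the crib: t(19)−m(12)=7, so the shift is 7.
Subtract 7 from each ciphertext letter:
t(19): 19−7=12 → m
k(10): 10−7=3 → d
o(14): 14−7=7 → h
w(22): 22−7=15 → p
o(14): 14−7=7 → h
u(20): 20−7=13 → n
j(9): 9−7=2 → c
d(3): 3−7=-4≡22 → w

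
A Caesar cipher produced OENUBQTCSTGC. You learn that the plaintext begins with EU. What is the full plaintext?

From the crib: O(14)−E(4)=10, so the shift is 10.
Subtract 10 from each ciphertext letter:
O(14): 14−10=4 → E
E(4): 4−10=-6≡20 → U
N(13): 13−10=3 → D
U(20): 20−10=10 → K
B(1): 1−10=-9≡17 → R
Q(16): 16−10=6 → G
T(19): 19−10=9 → J
C(2): 2−10=-8≡18 → S
S(18): 18−10=8 → I
T(19): 19−10=9 → J
G(6): 6−10=-4≡22 → W
C(2): 2−10=-8≡18 → S

EUDKRGJSIJWS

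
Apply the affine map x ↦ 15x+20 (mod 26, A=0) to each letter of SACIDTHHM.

EUYKNTVVS

S(18): 15·18+20=290≡4 → E
A(0): 15·0+20=20 → U
C(2): 15·2+20=50≡24 → Y
I(8): 15·8+20=140≡10 → K
D(3): 15·3+20=65≡13 → N
T(19): 15·19+20=305≡19 → T
H(7): 15·7+20=125≡21 → V
H(7): 15·7+20=125≡21 → V
M(12): 15·12+20=200≡18 → S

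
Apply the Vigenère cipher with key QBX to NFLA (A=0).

Repeat the key across the message: QBXQ
N(13)+Q(16): 29≡3 → D
F(5)+B(1): 6 → G
L(11)+X(23): 34≡8 → I
A(0)+Q(16): 16 → Q

DGIQ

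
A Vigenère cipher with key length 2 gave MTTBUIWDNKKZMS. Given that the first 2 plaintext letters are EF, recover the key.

IO

Subtract each crib letter from the matching ciphertext letter (mod 26):
M(12)−E(4)=8 → I
T(19)−F(5)=14 → O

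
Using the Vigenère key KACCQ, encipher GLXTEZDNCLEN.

Repeat the key across the message: KACCQKACCQKA
G(6)+K(10): 16 → Q
L(11)+A(0): 11 → L
X(23)+C(2): 25 → Z
T(19)+C(2): 21 → V
E(4)+Q(16): 20 → U
Z(25)+K(10): 35≡9 → J
D(3)+A(0): 3 → D
N(13)+C(2): 15 → P
C(2)+C(2): 4 → E
L(11)+Q(16): 27≡1 → B
E(4)+K(10): 14 → O
N(13)+A(0): 13 → N

QLZVUJDPEBON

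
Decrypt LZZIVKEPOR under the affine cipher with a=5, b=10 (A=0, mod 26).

VDDKXAEBGR

The inverse of 5 mod 26 is 21, since 5·21=105≡1. Apply D(y)=21·(y−10) mod 26:
L(11): 21·(11−10)=21 → V
Z(25): 21·(25−10)=315≡3 → D
Z(25): 21·(25−10)=315≡3 → D
I(8): 21·(8−10)=-42≡10 → K
V(21): 21·(21−10)=231≡23 → X
K(10): 21·(10−10)=0 → A
E(4): 21·(4−10)=-126≡4 → E
P(15): 21·(15−10)=105≡1 → B
O(14): 21·(14−10)=84≡6 → G
R(17): 21·(17−10)=147≡17 → R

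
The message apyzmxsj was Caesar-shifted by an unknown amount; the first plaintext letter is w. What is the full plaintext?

From the crib: a(0)−w(22)=-22≡4, so the shift is 4.
Subtract 4 from each ciphertext letter:
a(0): 0−4=-4≡22 → w
p(15): 15−4=11 → l
y(24): 24−4=20 → u
z(25): 25−4=21 → v
m(12): 12−4=8 → i
x(23): 23−4=19 → t
s(18): 18−4=14 → o
j(9): 9−4=5 → f

wluvitof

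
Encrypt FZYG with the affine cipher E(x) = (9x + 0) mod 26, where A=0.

TRIC

F(5): 9·5+0=45≡19 → T
Z(25): 9·25+0=225≡17 → R
Y(24): 9·24+0=216≡8 → I
G(6): 9·6+0=54≡2 → C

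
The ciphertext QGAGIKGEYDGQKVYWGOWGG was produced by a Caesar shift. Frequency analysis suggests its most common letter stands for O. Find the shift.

18

The most frequent ciphertext letter is G (appears 7 times).
G is position 6; O is position 14.
Shift = -8≡18.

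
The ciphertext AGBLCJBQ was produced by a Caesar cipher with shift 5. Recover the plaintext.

A(0): 0−5=-5≡21 → V
G(6): 6−5=1 → B
B(1): 1−5=-4≡22 → W
L(11): 11−5=6 → G
C(2): 2−5=-3≡23 → X
J(9): 9−5=4 → E
B(1): 1−5=-4≡22 → W
Q(16): 16−5=11 → L

VBWGXEWL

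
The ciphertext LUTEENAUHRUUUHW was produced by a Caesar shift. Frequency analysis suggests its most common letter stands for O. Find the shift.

6

The most frequent ciphertext letter is U (appears 5 times).
U is position 20; O is position 14.
Shift = 6.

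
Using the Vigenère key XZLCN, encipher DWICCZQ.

AVTEPWP

Repeat the key across the message: XZLCNXZ
D(3)+X(23): 26≡0 → A
W(22)+Z(25): 47≡21 → V
I(8)+L(11): 19 → T
C(2)+C(2): 4 → E
C(2)+N(13): 15 → P
Z(25)+X(23): 48≡22 → W
Q(16)+Z(25): 41≡15 → P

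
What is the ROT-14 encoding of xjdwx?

lxrkl

x(23): 23+14=37≡11 → l
j(9): 9+14=23 → x
d(3): 3+14=17 → r
w(22): 22+14=36≡10 → k
x(23): 23+14=37≡11 → l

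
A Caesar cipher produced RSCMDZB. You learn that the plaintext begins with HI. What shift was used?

From the crib: R(17)−H(7)=10, so the shift is 10.

10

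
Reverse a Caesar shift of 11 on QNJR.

Q(16): 16−11=5 → F
N(13): 13−11=2 → C
J(9): 9−11=-2≡24 → Y
R(17): 17−11=6 → G

FCYG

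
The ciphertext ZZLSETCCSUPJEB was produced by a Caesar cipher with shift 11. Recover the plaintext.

OOAHTIRRHJEYTQ

Z(25): 25−11=14 → O
Z(25): 25−11=14 → O
L(11): 11−11=0 → A
S(18): 18−11=7 → H
E(4): 4−11=-7≡19 → T
T(19): 19−11=8 → I
C(2): 2−11=-9≡17 → R
C(2): 2−11=-9≡17 → R
S(18): 18−11=7 → H
U(20): 20−11=9 → J
P(15): 15−11=4 → E
J(9): 9−11=-2≡24 → Y
E(4): 4−11=-7≡19 → T
B(1): 1−11=-10≡16 → Q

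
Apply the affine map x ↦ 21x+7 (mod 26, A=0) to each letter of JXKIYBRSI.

J(9): 21·9+7=196≡14 → O
X(23): 21·23+7=490≡22 → W
K(10): 21·10+7=217≡9 → J
I(8): 21·8+7=175≡19 → T
Y(24): 21·24+7=511≡17 → R
B(1): 21·1+7=28≡2 → C
R(17): 21·17+7=364≡0 → A
S(18): 21·18+7=385≡21 → V
I(8): 21·8+7=175≡19 → T

OWJTRCAVT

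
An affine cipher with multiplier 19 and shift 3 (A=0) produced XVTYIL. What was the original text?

The inverse of 19 mod 26 is 11, since 19·11=209≡1. Apply D(y)=11·(y−3) mod 26:
X(23): 11·(23−3)=220≡12 → M
V(21): 11·(21−3)=198≡16 → Q
T(19): 11·(19−3)=176≡20 → U
Y(24): 11·(24−3)=231≡23 → X
I(8): 11·(8−3)=55≡3 → D
L(11): 11·(11−3)=88≡10 → K

MQUXDK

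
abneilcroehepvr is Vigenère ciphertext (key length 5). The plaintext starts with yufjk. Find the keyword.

chivy

Subtract each crib letter from the matching ciphertext letter (mod 26):
a(0)−y(24)=-24≡2 → c
b(1)−u(20)=-19≡7 → h
n(13)−f(5)=8 → i
e(4)−j(9)=-5≡21 → v
i(8)−k(10)=-2≡24 → y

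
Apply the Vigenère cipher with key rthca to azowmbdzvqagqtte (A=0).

rsvymswgxqrzxvtv

Repeat the key across the message: rthcarthcarthcar
a(0)+r(17): 17 → r
z(25)+t(19): 44≡18 → s
o(14)+h(7): 21 → v
w(22)+c(2): 24 → y
m(12)+a(0): 12 → m
b(1)+r(17): 18 → s
d(3)+t(19): 22 → w
z(25)+h(7): 32≡6 → g
v(21)+c(2): 23 → x
q(16)+a(0): 16 → q
a(0)+r(17): 17 → r
g(6)+t(19): 25 → z
q(16)+h(7): 23 → x
t(19)+c(2): 21 → v
t(19)+a(0): 19 → t
e(4)+r(17): 21 → v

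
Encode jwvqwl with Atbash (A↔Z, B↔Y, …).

qdejdo

j(9) → q(16)
w(22) → d(3)
v(21) → e(4)
q(16) → j(9)
w(22) → d(3)
l(11) → o(14)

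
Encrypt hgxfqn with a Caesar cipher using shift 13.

utksda

h(7): 7+13=20 → u
g(6): 6+13=19 → t
x(23): 23+13=36≡10 → k
f(5): 5+13=18 → s
q(16): 16+13=29≡3 → d
n(13): 13+13=26≡0 → a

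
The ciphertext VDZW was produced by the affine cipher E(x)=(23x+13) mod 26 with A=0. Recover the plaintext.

The inverse of 23 mod 26 is 17, since 23·17=391≡1. Apply D(y)=17·(y−13) mod 26:
V(21): 17·(21−13)=136≡6 → G
D(3): 17·(3−13)=-170≡12 → M
Z(25): 17·(25−13)=204≡22 → W
W(22): 17·(22−13)=153≡23 → X

GMWX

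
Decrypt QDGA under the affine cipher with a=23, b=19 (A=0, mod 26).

The inverse of 23 mod 26 is 17, since 23·17=391≡1. Apply D(y)=17·(y−19) mod 26:
Q(16): 17·(16−19)=-51≡1 → B
D(3): 17·(3−19)=-272≡14 → O
G(6): 17·(6−19)=-221≡13 → N
A(0): 17·(0−19)=-323≡15 → P

BONP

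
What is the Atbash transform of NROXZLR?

N(13) → M(12)
R(17) → I(8)
O(14) → L(11)
X(23) → C(2)
Z(25) → A(0)
L(11) → O(14)
R(17) → I(8)

MILCAOI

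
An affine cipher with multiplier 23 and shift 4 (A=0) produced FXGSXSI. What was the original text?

The inverse of 23 mod 26 is 17, since 23·17=391≡1. Apply D(y)=17·(y−4) mod 26:
F(5): 17·(5−4)=17 → R
X(23): 17·(23−4)=323≡11 → L
G(6): 17·(6−4)=34≡8 → I
S(18): 17·(18−4)=238≡4 → E
X(23): 17·(23−4)=323≡11 → L
S(18): 17·(18−4)=238≡4 → E
I(8): 17·(8−4)=68≡16 → Q

RLIELEQ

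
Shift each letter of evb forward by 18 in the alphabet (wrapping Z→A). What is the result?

e(4): 4+18=22 → w
v(21): 21+18=39≡13 → n
b(1): 1+18=19 → t

wnt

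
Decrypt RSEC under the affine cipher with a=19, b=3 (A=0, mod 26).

The inverse of 19 mod 26 is 11, since 19·11=209≡1. Apply D(y)=11·(y−3) mod 26:
R(17): 11·(17−3)=154≡24 → Y
S(18): 11·(18−3)=165≡9 → J
E(4): 11·(4−3)=11 → L
C(2): 11·(2−3)=-11≡15 → P

YJLP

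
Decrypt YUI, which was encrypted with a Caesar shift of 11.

NJX

Y(24): 24−11=13 → N
U(20): 20−11=9 → J
I(8): 8−11=-3≡23 → X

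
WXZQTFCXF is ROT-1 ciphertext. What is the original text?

W(22): 22−1=21 → V
X(23): 23−1=22 → W
Z(25): 25−1=24 → Y
Q(16): 16−1=15 → P
T(19): 19−1=18 → S
F(5): 5−1=4 → E
C(2): 2−1=1 → B
X(23): 23−1=22 → W
F(5): 5−1=4 → E

VWYPSEBWE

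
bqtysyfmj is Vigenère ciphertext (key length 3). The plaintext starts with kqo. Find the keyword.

raf

Subtract each crib letter from the matching ciphertext letter (mod 26):
b(1)−k(10)=-9≡17 → r
q(16)−q(16)=0 → a
t(19)−o(14)=5 → f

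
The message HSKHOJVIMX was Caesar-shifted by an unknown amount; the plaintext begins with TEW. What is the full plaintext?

From the crib: H(7)−T(19)=-12≡14, so the shift is 14.
Subtract 14 from each ciphertext letter:
H(7): 7−14=-7≡19 → T
S(18): 18−14=4 → E
K(10): 10−14=-4≡22 → W
H(7): 7−14=-7≡19 → T
O(14): 14−14=0 → A
J(9): 9−14=-5≡21 → V
V(21): 21−14=7 → H
I(8): 8−14=-6≡20 → U
M(12): 12−14=-2≡24 → Y
X(23): 23−14=9 → J

TEWTAVHUYJ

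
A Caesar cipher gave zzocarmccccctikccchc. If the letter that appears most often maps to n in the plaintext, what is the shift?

15

The most frequent ciphertext letter is c (appears 10 times).
c is position 2; n is position 13.
Shift = -11≡15.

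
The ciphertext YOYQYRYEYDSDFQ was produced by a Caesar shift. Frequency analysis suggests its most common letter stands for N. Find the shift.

11

The most frequent ciphertext letter is Y (appears 5 times).
Y is position 24; N is position 13.
Shift = 11.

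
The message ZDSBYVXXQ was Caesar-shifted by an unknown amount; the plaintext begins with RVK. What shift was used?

8

From the crib: Z(25)−R(17)=8, so the shift is 8.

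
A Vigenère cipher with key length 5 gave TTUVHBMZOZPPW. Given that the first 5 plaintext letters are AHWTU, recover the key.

Subtract each crib letter from the matching ciphertext letter (mod 26):
T(19)−A(0)=19 → T
T(19)−H(7)=12 → M
U(20)−W(22)=-2≡24 → Y
V(21)−T(19)=2 → C
H(7)−U(20)=-13≡13 → N

TMYCN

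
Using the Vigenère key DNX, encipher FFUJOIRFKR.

Repeat the key across the message: DNXDNXDNXD
F(5)+D(3): 8 → I
F(5)+N(13): 18 → S
U(20)+X(23): 43≡17 → R
J(9)+D(3): 12 → M
O(14)+N(13): 27≡1 → B
I(8)+X(23): 31≡5 → F
R(17)+D(3): 20 → U
F(5)+N(13): 18 → S
K(10)+X(23): 33≡7 → H
R(17)+D(3): 20 → U

ISRMBFUSHU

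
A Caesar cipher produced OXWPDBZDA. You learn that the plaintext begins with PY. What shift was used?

25

From the crib: O(14)−P(15)=-1≡25, so the shift is 25.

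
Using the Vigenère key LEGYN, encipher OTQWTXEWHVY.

ZXWUGIICFIJ

Repeat the key across the message: LEGYNLEGYNL
O(14)+L(11): 25 → Z
T(19)+E(4): 23 → X
Q(16)+G(6): 22 → W
W(22)+Y(24): 46≡20 → U
T(19)+N(13): 32≡6 → G
X(23)+L(11): 34≡8 → I
E(4)+E(4): 8 → I
W(22)+G(6): 28≡2 → C
H(7)+Y(24): 31≡5 → F
V(21)+N(13): 34≡8 → I
Y(24)+L(11): 35≡9 → J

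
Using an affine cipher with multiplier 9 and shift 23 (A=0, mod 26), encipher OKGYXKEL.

TJZFWJHS

O(14): 9·14+23=149≡19 → T
K(10): 9·10+23=113≡9 → J
G(6): 9·6+23=77≡25 → Z
Y(24): 9·24+23=239≡5 → F
X(23): 9·23+23=230≡22 → W
K(10): 9·10+23=113≡9 → J
E(4): 9·4+23=59≡7 → H
L(11): 9·11+23=122≡18 → S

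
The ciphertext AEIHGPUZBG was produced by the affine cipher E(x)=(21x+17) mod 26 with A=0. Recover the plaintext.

TNHCXQPOYX

The inverse of 21 mod 26 is 5, since 21·5=105≡1. Apply D(y)=5·(y−17) mod 26:
A(0): 5·(0−17)=-85≡19 → T
E(4): 5·(4−17)=-65≡13 → N
I(8): 5·(8−17)=-45≡7 → H
H(7): 5·(7−17)=-50≡2 → C
G(6): 5·(6−17)=-55≡23 → X
P(15): 5·(15−17)=-10≡16 → Q
U(20): 5·(20−17)=15 → P
Z(25): 5·(25−17)=40≡14 → O
B(1): 5·(1−17)=-80≡24 → Y
G(6): 5·(6−17)=-55≡23 → X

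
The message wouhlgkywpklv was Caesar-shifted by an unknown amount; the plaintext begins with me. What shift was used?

10

From the crib: w(22)−m(12)=10, so the shift is 10.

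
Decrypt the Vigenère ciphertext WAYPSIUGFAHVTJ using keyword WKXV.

AQBUWYXLJQKAXZ

Repeat the key across the ciphertext: WKXVWKXVWKXVWK
W(22)−W(22): 0 → A
A(0)−K(10): -10≡16 → Q
Y(24)−X(23): 1 → B
P(15)−V(21): -6≡20 → U
S(18)−W(22): -4≡22 → W
I(8)−K(10): -2≡24 → Y
U(20)−X(23): -3≡23 → X
G(6)−V(21): -15≡11 → L
F(5)−W(22): -17≡9 → J
A(0)−K(10): -10≡16 → Q
H(7)−X(23): -16≡10 → K
V(21)−V(21): 0 → A
T(19)−W(22): -3≡23 → X
J(9)−K(10): -1≡25 → Z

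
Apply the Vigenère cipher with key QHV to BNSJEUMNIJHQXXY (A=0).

RUNZLPCUDZOLNET

Repeat the key across the message: QHVQHVQHVQHVQHV
B(1)+Q(16): 17 → R
N(13)+H(7): 20 → U
S(18)+V(21): 39≡13 → N
J(9)+Q(16): 25 → Z
E(4)+H(7): 11 → L
U(20)+V(21): 41≡15 → P
M(12)+Q(16): 28≡2 → C
N(13)+H(7): 20 → U
I(8)+V(21): 29≡3 → D
J(9)+Q(16): 25 → Z
H(7)+H(7): 14 → O
Q(16)+V(21): 37≡11 → L
X(23)+Q(16): 39≡13 → N
X(23)+H(7): 30≡4 → E
Y(24)+V(21): 45≡19 → T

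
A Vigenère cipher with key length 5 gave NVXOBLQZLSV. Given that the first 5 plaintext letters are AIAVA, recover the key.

NNXTB

Subtract each crib letter from the matching ciphertext letter (mod 26):
N(13)−A(0)=13 → N
V(21)−I(8)=13 → N
X(23)−A(0)=23 → X
O(14)−V(21)=-7≡19 → T
B(1)−A(0)=1 → B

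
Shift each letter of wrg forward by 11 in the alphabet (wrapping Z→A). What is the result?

hcr

w(22): 22+11=33≡7 → h
r(17): 17+11=28≡2 → c
g(6): 6+11=17 → r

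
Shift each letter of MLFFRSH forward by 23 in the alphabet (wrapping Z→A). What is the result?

M(12): 12+23=35≡9 → J
L(11): 11+23=34≡8 → I
F(5): 5+23=28≡2 → C
F(5): 5+23=28≡2 → C
R(17): 17+23=40≡14 → O
S(18): 18+23=41≡15 → P
H(7): 7+23=30≡4 → E

JICCOPE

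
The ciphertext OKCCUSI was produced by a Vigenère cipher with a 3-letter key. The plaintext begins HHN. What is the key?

HDP

Subtract each crib letter from the matching ciphertext letter (mod 26):
O(14)−H(7)=7 → H
K(10)−H(7)=3 → D
C(2)−N(13)=-11≡15 → P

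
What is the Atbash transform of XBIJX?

CYRQC

X(23) → C(2)
B(1) → Y(24)
I(8) → R(17)
J(9) → Q(16)
X(23) → C(2)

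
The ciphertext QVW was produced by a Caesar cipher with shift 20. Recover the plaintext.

Q(16): 16−20=-4≡22 → W
V(21): 21−20=1 → B
W(22): 22−20=2 → C

WBC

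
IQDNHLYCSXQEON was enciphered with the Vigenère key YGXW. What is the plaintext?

KKGRJFBGURTIQH

Repeat the key across the ciphertext: YGXWYGXWYGXWYG
I(8)−Y(24): -16≡10 → K
Q(16)−G(6): 10 → K
D(3)−X(23): -20≡6 → G
N(13)−W(22): -9≡17 → R
H(7)−Y(24): -17≡9 → J
L(11)−G(6): 5 → F
Y(24)−X(23): 1 → B
C(2)−W(22): -20≡6 → G
S(18)−Y(24): -6≡20 → U
X(23)−G(6): 17 → R
Q(16)−X(23): -7≡19 → T
E(4)−W(22): -18≡8 → I
O(14)−Y(24): -10≡16 → Q
N(13)−G(6): 7 → H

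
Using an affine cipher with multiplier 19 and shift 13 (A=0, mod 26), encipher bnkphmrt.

gavmqhyk

b(1): 19·1+13=32≡6 → g
n(13): 19·13+13=260≡0 → a
k(10): 19·10+13=203≡21 → v
p(15): 19·15+13=298≡12 → m
h(7): 19·7+13=146≡16 → q
m(12): 19·12+13=241≡7 → h
r(17): 19·17+13=336≡24 → y
t(19): 19·19+13=374≡10 → k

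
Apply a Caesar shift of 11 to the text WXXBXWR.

W(22): 22+11=33≡7 → H
X(23): 23+11=34≡8 → I
X(23): 23+11=34≡8 → I
B(1): 1+11=12 → M
X(23): 23+11=34≡8 → I
W(22): 22+11=33≡7 → H
R(17): 17+11=28≡2 → C

HIIMIHC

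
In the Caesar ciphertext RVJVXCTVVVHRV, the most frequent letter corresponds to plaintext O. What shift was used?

The most frequent ciphertext letter is V (appears 6 times).
V is position 21; O is position 14.
Shift = 7.

7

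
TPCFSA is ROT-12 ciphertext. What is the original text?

HDQTGO

T(19): 19−12=7 → H
P(15): 15−12=3 → D
C(2): 2−12=-10≡16 → Q
F(5): 5−12=-7≡19 → T
S(18): 18−12=6 → G
A(0): 0−12=-12≡14 → O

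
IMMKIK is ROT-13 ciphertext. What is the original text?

I(8): 8−13=-5≡21 → V
M(12): 12−13=-1≡25 → Z
M(12): 12−13=-1≡25 → Z
K(10): 10−13=-3≡23 → X
I(8): 8−13=-5≡21 → V
K(10): 10−13=-3≡23 → X

VZZXVX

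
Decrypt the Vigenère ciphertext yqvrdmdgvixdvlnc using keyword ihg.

qjpjwgvzpaqxnehu

Repeat the key across the ciphertext: ihgihgihgihgihgi
y(24)−i(8): 16 → q
q(16)−h(7): 9 → j
v(21)−g(6): 15 → p
r(17)−i(8): 9 → j
d(3)−h(7): -4≡22 → w
m(12)−g(6): 6 → g
d(3)−i(8): -5≡21 → v
g(6)−h(7): -1≡25 → z
v(21)−g(6): 15 → p
i(8)−i(8): 0 → a
x(23)−h(7): 16 → q
d(3)−g(6): -3≡23 → x
v(21)−i(8): 13 → n
l(11)−h(7): 4 → e
n(13)−g(6): 7 → h
c(2)−i(8): -6≡20 → u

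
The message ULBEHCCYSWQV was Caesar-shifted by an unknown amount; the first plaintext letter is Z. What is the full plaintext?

ZQGJMHHDXBVA

From the crib: U(20)−Z(25)=-5≡21, so the shift is 21.
Subtract 21 from each ciphertext letter:
U(20): 20−21=-1≡25 → Z
L(11): 11−21=-10≡16 → Q
B(1): 1−21=-20≡6 → G
E(4): 4−21=-17≡9 → J
H(7): 7−21=-14≡12 → M
C(2): 2−21=-19≡7 → H
C(2): 2−21=-19≡7 → H
Y(24): 24−21=3 → D
S(18): 18−21=-3≡23 → X
W(22): 22−21=1 → B
Q(16): 16−21=-5≡21 → V
V(21): 21−21=0 → A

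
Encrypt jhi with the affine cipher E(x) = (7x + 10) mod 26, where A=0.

vho

j(9): 7·9+10=73≡21 → v
h(7): 7·7+10=59≡7 → h
i(8): 7·8+10=66≡14 → o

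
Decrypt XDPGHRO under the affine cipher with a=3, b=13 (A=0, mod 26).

The inverse of 3 mod 26 is 9, since 3·9=27≡1. Apply D(y)=9·(y−13) mod 26:
X(23): 9·(23−13)=90≡12 → M
D(3): 9·(3−13)=-90≡14 → O
P(15): 9·(15−13)=18 → S
G(6): 9·(6−13)=-63≡15 → P
H(7): 9·(7−13)=-54≡24 → Y
R(17): 9·(17−13)=36≡10 → K
O(14): 9·(14−13)=9 → J

MOSPYKJ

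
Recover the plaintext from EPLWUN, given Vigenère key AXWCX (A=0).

ESPUXN

Repeat the key across the ciphertext: AXWCXA
E(4)−A(0): 4 → E
P(15)−X(23): -8≡18 → S
L(11)−W(22): -11≡15 → P
W(22)−C(2): 20 → U
U(20)−X(23): -3≡23 → X
N(13)−A(0): 13 → N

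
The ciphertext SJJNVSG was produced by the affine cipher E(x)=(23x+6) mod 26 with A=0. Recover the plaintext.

The inverse of 23 mod 26 is 17, since 23·17=391≡1. Apply D(y)=17·(y−6) mod 26:
S(18): 17·(18−6)=204≡22 → W
J(9): 17·(9−6)=51≡25 → Z
J(9): 17·(9−6)=51≡25 → Z
N(13): 17·(13−6)=119≡15 → P
V(21): 17·(21−6)=255≡21 → V
S(18): 17·(18−6)=204≡22 → W
G(6): 17·(6−6)=0 → A

WZZPVWA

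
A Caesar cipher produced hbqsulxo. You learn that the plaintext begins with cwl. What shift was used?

From the crib: h(7)−c(2)=5, so the shift is 5.

5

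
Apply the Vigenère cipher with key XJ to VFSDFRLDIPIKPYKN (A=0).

Repeat the key across the message: XJXJXJXJXJXJXJXJ
V(21)+X(23): 44≡18 → S
F(5)+J(9): 14 → O
S(18)+X(23): 41≡15 → P
D(3)+J(9): 12 → M
F(5)+X(23): 28≡2 → C
R(17)+J(9): 26≡0 → A
L(11)+X(23): 34≡8 → I
D(3)+J(9): 12 → M
I(8)+X(23): 31≡5 → F
P(15)+J(9): 24 → Y
I(8)+X(23): 31≡5 → F
K(10)+J(9): 19 → T
P(15)+X(23): 38≡12 → M
Y(24)+J(9): 33≡7 → H
K(10)+X(23): 33≡7 → H
N(13)+J(9): 22 → W

SOPMCAIMFYFTMHHW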